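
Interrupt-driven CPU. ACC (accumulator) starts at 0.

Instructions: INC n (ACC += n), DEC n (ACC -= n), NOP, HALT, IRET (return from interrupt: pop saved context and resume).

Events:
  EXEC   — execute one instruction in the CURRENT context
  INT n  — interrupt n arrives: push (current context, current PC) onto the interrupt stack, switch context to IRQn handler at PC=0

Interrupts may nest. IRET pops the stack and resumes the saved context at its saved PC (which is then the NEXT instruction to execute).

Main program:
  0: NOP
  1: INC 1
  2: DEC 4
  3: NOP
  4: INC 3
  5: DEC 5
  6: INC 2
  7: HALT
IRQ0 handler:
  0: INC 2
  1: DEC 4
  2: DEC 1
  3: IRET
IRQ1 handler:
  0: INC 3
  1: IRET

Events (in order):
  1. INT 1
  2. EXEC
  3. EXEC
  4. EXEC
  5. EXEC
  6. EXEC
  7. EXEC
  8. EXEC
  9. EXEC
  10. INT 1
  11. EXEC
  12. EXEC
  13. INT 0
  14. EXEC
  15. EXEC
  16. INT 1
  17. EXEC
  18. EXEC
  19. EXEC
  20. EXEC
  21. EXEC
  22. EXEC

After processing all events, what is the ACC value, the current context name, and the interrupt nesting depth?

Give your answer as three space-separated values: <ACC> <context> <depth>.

Answer: 3 MAIN 0

Derivation:
Event 1 (INT 1): INT 1 arrives: push (MAIN, PC=0), enter IRQ1 at PC=0 (depth now 1)
Event 2 (EXEC): [IRQ1] PC=0: INC 3 -> ACC=3
Event 3 (EXEC): [IRQ1] PC=1: IRET -> resume MAIN at PC=0 (depth now 0)
Event 4 (EXEC): [MAIN] PC=0: NOP
Event 5 (EXEC): [MAIN] PC=1: INC 1 -> ACC=4
Event 6 (EXEC): [MAIN] PC=2: DEC 4 -> ACC=0
Event 7 (EXEC): [MAIN] PC=3: NOP
Event 8 (EXEC): [MAIN] PC=4: INC 3 -> ACC=3
Event 9 (EXEC): [MAIN] PC=5: DEC 5 -> ACC=-2
Event 10 (INT 1): INT 1 arrives: push (MAIN, PC=6), enter IRQ1 at PC=0 (depth now 1)
Event 11 (EXEC): [IRQ1] PC=0: INC 3 -> ACC=1
Event 12 (EXEC): [IRQ1] PC=1: IRET -> resume MAIN at PC=6 (depth now 0)
Event 13 (INT 0): INT 0 arrives: push (MAIN, PC=6), enter IRQ0 at PC=0 (depth now 1)
Event 14 (EXEC): [IRQ0] PC=0: INC 2 -> ACC=3
Event 15 (EXEC): [IRQ0] PC=1: DEC 4 -> ACC=-1
Event 16 (INT 1): INT 1 arrives: push (IRQ0, PC=2), enter IRQ1 at PC=0 (depth now 2)
Event 17 (EXEC): [IRQ1] PC=0: INC 3 -> ACC=2
Event 18 (EXEC): [IRQ1] PC=1: IRET -> resume IRQ0 at PC=2 (depth now 1)
Event 19 (EXEC): [IRQ0] PC=2: DEC 1 -> ACC=1
Event 20 (EXEC): [IRQ0] PC=3: IRET -> resume MAIN at PC=6 (depth now 0)
Event 21 (EXEC): [MAIN] PC=6: INC 2 -> ACC=3
Event 22 (EXEC): [MAIN] PC=7: HALT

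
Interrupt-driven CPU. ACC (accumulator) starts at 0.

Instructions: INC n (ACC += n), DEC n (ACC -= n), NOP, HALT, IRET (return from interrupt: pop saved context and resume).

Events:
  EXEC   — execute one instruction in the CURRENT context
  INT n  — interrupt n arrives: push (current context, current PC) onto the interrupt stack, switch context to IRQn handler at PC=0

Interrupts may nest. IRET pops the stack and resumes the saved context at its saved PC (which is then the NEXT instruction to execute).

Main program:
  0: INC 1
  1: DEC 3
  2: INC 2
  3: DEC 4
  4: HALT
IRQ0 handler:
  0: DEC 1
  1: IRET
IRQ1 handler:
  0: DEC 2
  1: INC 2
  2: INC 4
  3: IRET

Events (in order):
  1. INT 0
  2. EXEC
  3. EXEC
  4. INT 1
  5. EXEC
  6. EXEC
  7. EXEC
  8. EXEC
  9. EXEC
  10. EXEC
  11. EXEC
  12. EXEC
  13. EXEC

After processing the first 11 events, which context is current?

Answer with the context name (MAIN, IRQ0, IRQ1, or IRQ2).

Event 1 (INT 0): INT 0 arrives: push (MAIN, PC=0), enter IRQ0 at PC=0 (depth now 1)
Event 2 (EXEC): [IRQ0] PC=0: DEC 1 -> ACC=-1
Event 3 (EXEC): [IRQ0] PC=1: IRET -> resume MAIN at PC=0 (depth now 0)
Event 4 (INT 1): INT 1 arrives: push (MAIN, PC=0), enter IRQ1 at PC=0 (depth now 1)
Event 5 (EXEC): [IRQ1] PC=0: DEC 2 -> ACC=-3
Event 6 (EXEC): [IRQ1] PC=1: INC 2 -> ACC=-1
Event 7 (EXEC): [IRQ1] PC=2: INC 4 -> ACC=3
Event 8 (EXEC): [IRQ1] PC=3: IRET -> resume MAIN at PC=0 (depth now 0)
Event 9 (EXEC): [MAIN] PC=0: INC 1 -> ACC=4
Event 10 (EXEC): [MAIN] PC=1: DEC 3 -> ACC=1
Event 11 (EXEC): [MAIN] PC=2: INC 2 -> ACC=3

Answer: MAIN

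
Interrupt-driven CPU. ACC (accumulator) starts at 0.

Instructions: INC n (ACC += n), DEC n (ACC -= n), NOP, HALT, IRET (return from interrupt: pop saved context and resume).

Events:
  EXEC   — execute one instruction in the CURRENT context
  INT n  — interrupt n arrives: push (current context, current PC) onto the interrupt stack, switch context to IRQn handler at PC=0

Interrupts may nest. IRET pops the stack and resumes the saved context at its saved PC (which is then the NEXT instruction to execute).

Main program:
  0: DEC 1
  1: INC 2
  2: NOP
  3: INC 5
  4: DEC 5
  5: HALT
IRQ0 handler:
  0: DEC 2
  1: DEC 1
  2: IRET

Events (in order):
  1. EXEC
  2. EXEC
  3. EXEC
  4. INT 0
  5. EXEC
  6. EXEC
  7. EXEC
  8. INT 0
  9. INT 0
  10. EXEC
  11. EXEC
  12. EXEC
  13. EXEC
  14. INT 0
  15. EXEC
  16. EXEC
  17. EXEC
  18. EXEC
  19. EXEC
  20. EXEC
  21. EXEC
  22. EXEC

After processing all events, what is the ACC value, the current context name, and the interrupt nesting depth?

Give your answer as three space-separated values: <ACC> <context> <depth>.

Answer: -11 MAIN 0

Derivation:
Event 1 (EXEC): [MAIN] PC=0: DEC 1 -> ACC=-1
Event 2 (EXEC): [MAIN] PC=1: INC 2 -> ACC=1
Event 3 (EXEC): [MAIN] PC=2: NOP
Event 4 (INT 0): INT 0 arrives: push (MAIN, PC=3), enter IRQ0 at PC=0 (depth now 1)
Event 5 (EXEC): [IRQ0] PC=0: DEC 2 -> ACC=-1
Event 6 (EXEC): [IRQ0] PC=1: DEC 1 -> ACC=-2
Event 7 (EXEC): [IRQ0] PC=2: IRET -> resume MAIN at PC=3 (depth now 0)
Event 8 (INT 0): INT 0 arrives: push (MAIN, PC=3), enter IRQ0 at PC=0 (depth now 1)
Event 9 (INT 0): INT 0 arrives: push (IRQ0, PC=0), enter IRQ0 at PC=0 (depth now 2)
Event 10 (EXEC): [IRQ0] PC=0: DEC 2 -> ACC=-4
Event 11 (EXEC): [IRQ0] PC=1: DEC 1 -> ACC=-5
Event 12 (EXEC): [IRQ0] PC=2: IRET -> resume IRQ0 at PC=0 (depth now 1)
Event 13 (EXEC): [IRQ0] PC=0: DEC 2 -> ACC=-7
Event 14 (INT 0): INT 0 arrives: push (IRQ0, PC=1), enter IRQ0 at PC=0 (depth now 2)
Event 15 (EXEC): [IRQ0] PC=0: DEC 2 -> ACC=-9
Event 16 (EXEC): [IRQ0] PC=1: DEC 1 -> ACC=-10
Event 17 (EXEC): [IRQ0] PC=2: IRET -> resume IRQ0 at PC=1 (depth now 1)
Event 18 (EXEC): [IRQ0] PC=1: DEC 1 -> ACC=-11
Event 19 (EXEC): [IRQ0] PC=2: IRET -> resume MAIN at PC=3 (depth now 0)
Event 20 (EXEC): [MAIN] PC=3: INC 5 -> ACC=-6
Event 21 (EXEC): [MAIN] PC=4: DEC 5 -> ACC=-11
Event 22 (EXEC): [MAIN] PC=5: HALT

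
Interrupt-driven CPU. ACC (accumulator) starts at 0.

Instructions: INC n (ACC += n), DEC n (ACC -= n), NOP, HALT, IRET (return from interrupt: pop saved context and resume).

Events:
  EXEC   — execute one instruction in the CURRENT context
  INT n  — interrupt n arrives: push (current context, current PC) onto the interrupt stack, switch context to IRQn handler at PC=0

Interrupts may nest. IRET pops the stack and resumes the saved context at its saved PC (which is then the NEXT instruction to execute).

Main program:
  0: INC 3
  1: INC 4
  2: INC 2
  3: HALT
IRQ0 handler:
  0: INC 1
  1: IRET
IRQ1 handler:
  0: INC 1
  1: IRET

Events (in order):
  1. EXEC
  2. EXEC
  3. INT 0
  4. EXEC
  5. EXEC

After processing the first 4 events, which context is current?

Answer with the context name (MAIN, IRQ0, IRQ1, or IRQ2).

Event 1 (EXEC): [MAIN] PC=0: INC 3 -> ACC=3
Event 2 (EXEC): [MAIN] PC=1: INC 4 -> ACC=7
Event 3 (INT 0): INT 0 arrives: push (MAIN, PC=2), enter IRQ0 at PC=0 (depth now 1)
Event 4 (EXEC): [IRQ0] PC=0: INC 1 -> ACC=8

Answer: IRQ0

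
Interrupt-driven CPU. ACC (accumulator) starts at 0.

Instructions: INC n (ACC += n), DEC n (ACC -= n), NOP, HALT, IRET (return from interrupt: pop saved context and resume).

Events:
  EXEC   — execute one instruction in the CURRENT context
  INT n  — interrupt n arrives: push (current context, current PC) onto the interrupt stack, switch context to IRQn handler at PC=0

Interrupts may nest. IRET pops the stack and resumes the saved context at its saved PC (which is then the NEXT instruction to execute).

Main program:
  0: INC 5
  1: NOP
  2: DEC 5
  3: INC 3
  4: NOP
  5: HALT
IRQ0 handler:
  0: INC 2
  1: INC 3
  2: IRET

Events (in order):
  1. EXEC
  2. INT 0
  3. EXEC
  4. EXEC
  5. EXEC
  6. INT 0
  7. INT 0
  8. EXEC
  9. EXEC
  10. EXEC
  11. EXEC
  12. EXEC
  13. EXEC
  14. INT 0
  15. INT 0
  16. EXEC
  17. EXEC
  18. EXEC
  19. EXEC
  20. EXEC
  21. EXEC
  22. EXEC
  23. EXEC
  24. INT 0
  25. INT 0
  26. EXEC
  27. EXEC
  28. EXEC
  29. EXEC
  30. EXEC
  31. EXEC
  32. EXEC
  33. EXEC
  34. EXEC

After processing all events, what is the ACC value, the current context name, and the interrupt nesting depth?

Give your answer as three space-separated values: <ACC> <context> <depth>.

Event 1 (EXEC): [MAIN] PC=0: INC 5 -> ACC=5
Event 2 (INT 0): INT 0 arrives: push (MAIN, PC=1), enter IRQ0 at PC=0 (depth now 1)
Event 3 (EXEC): [IRQ0] PC=0: INC 2 -> ACC=7
Event 4 (EXEC): [IRQ0] PC=1: INC 3 -> ACC=10
Event 5 (EXEC): [IRQ0] PC=2: IRET -> resume MAIN at PC=1 (depth now 0)
Event 6 (INT 0): INT 0 arrives: push (MAIN, PC=1), enter IRQ0 at PC=0 (depth now 1)
Event 7 (INT 0): INT 0 arrives: push (IRQ0, PC=0), enter IRQ0 at PC=0 (depth now 2)
Event 8 (EXEC): [IRQ0] PC=0: INC 2 -> ACC=12
Event 9 (EXEC): [IRQ0] PC=1: INC 3 -> ACC=15
Event 10 (EXEC): [IRQ0] PC=2: IRET -> resume IRQ0 at PC=0 (depth now 1)
Event 11 (EXEC): [IRQ0] PC=0: INC 2 -> ACC=17
Event 12 (EXEC): [IRQ0] PC=1: INC 3 -> ACC=20
Event 13 (EXEC): [IRQ0] PC=2: IRET -> resume MAIN at PC=1 (depth now 0)
Event 14 (INT 0): INT 0 arrives: push (MAIN, PC=1), enter IRQ0 at PC=0 (depth now 1)
Event 15 (INT 0): INT 0 arrives: push (IRQ0, PC=0), enter IRQ0 at PC=0 (depth now 2)
Event 16 (EXEC): [IRQ0] PC=0: INC 2 -> ACC=22
Event 17 (EXEC): [IRQ0] PC=1: INC 3 -> ACC=25
Event 18 (EXEC): [IRQ0] PC=2: IRET -> resume IRQ0 at PC=0 (depth now 1)
Event 19 (EXEC): [IRQ0] PC=0: INC 2 -> ACC=27
Event 20 (EXEC): [IRQ0] PC=1: INC 3 -> ACC=30
Event 21 (EXEC): [IRQ0] PC=2: IRET -> resume MAIN at PC=1 (depth now 0)
Event 22 (EXEC): [MAIN] PC=1: NOP
Event 23 (EXEC): [MAIN] PC=2: DEC 5 -> ACC=25
Event 24 (INT 0): INT 0 arrives: push (MAIN, PC=3), enter IRQ0 at PC=0 (depth now 1)
Event 25 (INT 0): INT 0 arrives: push (IRQ0, PC=0), enter IRQ0 at PC=0 (depth now 2)
Event 26 (EXEC): [IRQ0] PC=0: INC 2 -> ACC=27
Event 27 (EXEC): [IRQ0] PC=1: INC 3 -> ACC=30
Event 28 (EXEC): [IRQ0] PC=2: IRET -> resume IRQ0 at PC=0 (depth now 1)
Event 29 (EXEC): [IRQ0] PC=0: INC 2 -> ACC=32
Event 30 (EXEC): [IRQ0] PC=1: INC 3 -> ACC=35
Event 31 (EXEC): [IRQ0] PC=2: IRET -> resume MAIN at PC=3 (depth now 0)
Event 32 (EXEC): [MAIN] PC=3: INC 3 -> ACC=38
Event 33 (EXEC): [MAIN] PC=4: NOP
Event 34 (EXEC): [MAIN] PC=5: HALT

Answer: 38 MAIN 0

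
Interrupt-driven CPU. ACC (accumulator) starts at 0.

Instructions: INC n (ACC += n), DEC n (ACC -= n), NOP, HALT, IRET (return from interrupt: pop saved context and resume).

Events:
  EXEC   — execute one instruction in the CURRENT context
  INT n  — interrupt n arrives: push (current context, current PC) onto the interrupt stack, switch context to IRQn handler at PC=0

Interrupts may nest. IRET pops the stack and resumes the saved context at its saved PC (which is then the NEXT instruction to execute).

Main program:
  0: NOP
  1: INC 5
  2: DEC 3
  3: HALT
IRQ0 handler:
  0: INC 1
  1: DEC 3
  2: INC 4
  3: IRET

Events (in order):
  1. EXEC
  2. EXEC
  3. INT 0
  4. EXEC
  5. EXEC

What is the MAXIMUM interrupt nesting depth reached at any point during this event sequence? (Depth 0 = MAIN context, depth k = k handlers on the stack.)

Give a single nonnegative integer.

Event 1 (EXEC): [MAIN] PC=0: NOP [depth=0]
Event 2 (EXEC): [MAIN] PC=1: INC 5 -> ACC=5 [depth=0]
Event 3 (INT 0): INT 0 arrives: push (MAIN, PC=2), enter IRQ0 at PC=0 (depth now 1) [depth=1]
Event 4 (EXEC): [IRQ0] PC=0: INC 1 -> ACC=6 [depth=1]
Event 5 (EXEC): [IRQ0] PC=1: DEC 3 -> ACC=3 [depth=1]
Max depth observed: 1

Answer: 1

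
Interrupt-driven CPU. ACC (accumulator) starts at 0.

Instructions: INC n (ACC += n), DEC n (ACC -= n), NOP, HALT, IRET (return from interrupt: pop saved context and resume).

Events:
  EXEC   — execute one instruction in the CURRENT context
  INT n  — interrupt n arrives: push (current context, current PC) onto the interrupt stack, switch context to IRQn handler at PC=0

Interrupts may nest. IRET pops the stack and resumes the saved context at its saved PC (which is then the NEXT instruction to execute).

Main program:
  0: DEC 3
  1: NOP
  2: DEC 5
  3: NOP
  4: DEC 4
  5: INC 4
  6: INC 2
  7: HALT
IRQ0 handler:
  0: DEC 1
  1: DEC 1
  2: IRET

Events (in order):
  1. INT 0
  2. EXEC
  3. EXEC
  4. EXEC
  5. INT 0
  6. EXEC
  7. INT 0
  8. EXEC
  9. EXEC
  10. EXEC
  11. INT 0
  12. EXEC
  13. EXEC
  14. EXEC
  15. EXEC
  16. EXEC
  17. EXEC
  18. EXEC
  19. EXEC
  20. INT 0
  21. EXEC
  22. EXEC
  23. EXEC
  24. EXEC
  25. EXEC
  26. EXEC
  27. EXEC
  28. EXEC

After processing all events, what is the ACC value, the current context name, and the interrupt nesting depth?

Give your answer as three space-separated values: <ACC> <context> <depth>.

Event 1 (INT 0): INT 0 arrives: push (MAIN, PC=0), enter IRQ0 at PC=0 (depth now 1)
Event 2 (EXEC): [IRQ0] PC=0: DEC 1 -> ACC=-1
Event 3 (EXEC): [IRQ0] PC=1: DEC 1 -> ACC=-2
Event 4 (EXEC): [IRQ0] PC=2: IRET -> resume MAIN at PC=0 (depth now 0)
Event 5 (INT 0): INT 0 arrives: push (MAIN, PC=0), enter IRQ0 at PC=0 (depth now 1)
Event 6 (EXEC): [IRQ0] PC=0: DEC 1 -> ACC=-3
Event 7 (INT 0): INT 0 arrives: push (IRQ0, PC=1), enter IRQ0 at PC=0 (depth now 2)
Event 8 (EXEC): [IRQ0] PC=0: DEC 1 -> ACC=-4
Event 9 (EXEC): [IRQ0] PC=1: DEC 1 -> ACC=-5
Event 10 (EXEC): [IRQ0] PC=2: IRET -> resume IRQ0 at PC=1 (depth now 1)
Event 11 (INT 0): INT 0 arrives: push (IRQ0, PC=1), enter IRQ0 at PC=0 (depth now 2)
Event 12 (EXEC): [IRQ0] PC=0: DEC 1 -> ACC=-6
Event 13 (EXEC): [IRQ0] PC=1: DEC 1 -> ACC=-7
Event 14 (EXEC): [IRQ0] PC=2: IRET -> resume IRQ0 at PC=1 (depth now 1)
Event 15 (EXEC): [IRQ0] PC=1: DEC 1 -> ACC=-8
Event 16 (EXEC): [IRQ0] PC=2: IRET -> resume MAIN at PC=0 (depth now 0)
Event 17 (EXEC): [MAIN] PC=0: DEC 3 -> ACC=-11
Event 18 (EXEC): [MAIN] PC=1: NOP
Event 19 (EXEC): [MAIN] PC=2: DEC 5 -> ACC=-16
Event 20 (INT 0): INT 0 arrives: push (MAIN, PC=3), enter IRQ0 at PC=0 (depth now 1)
Event 21 (EXEC): [IRQ0] PC=0: DEC 1 -> ACC=-17
Event 22 (EXEC): [IRQ0] PC=1: DEC 1 -> ACC=-18
Event 23 (EXEC): [IRQ0] PC=2: IRET -> resume MAIN at PC=3 (depth now 0)
Event 24 (EXEC): [MAIN] PC=3: NOP
Event 25 (EXEC): [MAIN] PC=4: DEC 4 -> ACC=-22
Event 26 (EXEC): [MAIN] PC=5: INC 4 -> ACC=-18
Event 27 (EXEC): [MAIN] PC=6: INC 2 -> ACC=-16
Event 28 (EXEC): [MAIN] PC=7: HALT

Answer: -16 MAIN 0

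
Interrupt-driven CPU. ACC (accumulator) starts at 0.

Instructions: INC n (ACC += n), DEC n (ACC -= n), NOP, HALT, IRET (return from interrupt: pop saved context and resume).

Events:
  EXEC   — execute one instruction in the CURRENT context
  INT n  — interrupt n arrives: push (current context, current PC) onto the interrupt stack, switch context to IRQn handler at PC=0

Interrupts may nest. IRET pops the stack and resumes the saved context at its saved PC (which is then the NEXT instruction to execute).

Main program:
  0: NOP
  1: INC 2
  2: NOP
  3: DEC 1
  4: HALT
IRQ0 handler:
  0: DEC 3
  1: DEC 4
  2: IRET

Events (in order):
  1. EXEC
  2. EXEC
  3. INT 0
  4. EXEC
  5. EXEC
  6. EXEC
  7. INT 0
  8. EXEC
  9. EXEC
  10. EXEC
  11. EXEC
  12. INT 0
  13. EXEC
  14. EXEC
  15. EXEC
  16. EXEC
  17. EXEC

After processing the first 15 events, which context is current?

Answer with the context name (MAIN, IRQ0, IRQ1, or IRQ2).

Event 1 (EXEC): [MAIN] PC=0: NOP
Event 2 (EXEC): [MAIN] PC=1: INC 2 -> ACC=2
Event 3 (INT 0): INT 0 arrives: push (MAIN, PC=2), enter IRQ0 at PC=0 (depth now 1)
Event 4 (EXEC): [IRQ0] PC=0: DEC 3 -> ACC=-1
Event 5 (EXEC): [IRQ0] PC=1: DEC 4 -> ACC=-5
Event 6 (EXEC): [IRQ0] PC=2: IRET -> resume MAIN at PC=2 (depth now 0)
Event 7 (INT 0): INT 0 arrives: push (MAIN, PC=2), enter IRQ0 at PC=0 (depth now 1)
Event 8 (EXEC): [IRQ0] PC=0: DEC 3 -> ACC=-8
Event 9 (EXEC): [IRQ0] PC=1: DEC 4 -> ACC=-12
Event 10 (EXEC): [IRQ0] PC=2: IRET -> resume MAIN at PC=2 (depth now 0)
Event 11 (EXEC): [MAIN] PC=2: NOP
Event 12 (INT 0): INT 0 arrives: push (MAIN, PC=3), enter IRQ0 at PC=0 (depth now 1)
Event 13 (EXEC): [IRQ0] PC=0: DEC 3 -> ACC=-15
Event 14 (EXEC): [IRQ0] PC=1: DEC 4 -> ACC=-19
Event 15 (EXEC): [IRQ0] PC=2: IRET -> resume MAIN at PC=3 (depth now 0)

Answer: MAIN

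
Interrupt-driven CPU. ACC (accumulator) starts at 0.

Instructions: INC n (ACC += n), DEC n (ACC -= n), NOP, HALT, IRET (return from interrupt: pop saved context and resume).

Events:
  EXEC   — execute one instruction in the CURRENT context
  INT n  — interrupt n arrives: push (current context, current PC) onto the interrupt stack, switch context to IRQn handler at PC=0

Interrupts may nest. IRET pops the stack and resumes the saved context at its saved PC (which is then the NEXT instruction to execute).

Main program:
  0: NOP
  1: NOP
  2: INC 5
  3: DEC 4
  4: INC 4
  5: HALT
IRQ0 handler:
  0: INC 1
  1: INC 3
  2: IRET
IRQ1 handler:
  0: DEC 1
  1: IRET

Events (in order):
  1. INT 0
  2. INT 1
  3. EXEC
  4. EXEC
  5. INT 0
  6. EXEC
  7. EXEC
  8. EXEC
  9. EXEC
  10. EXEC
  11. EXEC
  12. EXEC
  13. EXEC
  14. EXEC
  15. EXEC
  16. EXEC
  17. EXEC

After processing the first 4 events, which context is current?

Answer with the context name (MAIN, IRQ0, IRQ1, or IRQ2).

Event 1 (INT 0): INT 0 arrives: push (MAIN, PC=0), enter IRQ0 at PC=0 (depth now 1)
Event 2 (INT 1): INT 1 arrives: push (IRQ0, PC=0), enter IRQ1 at PC=0 (depth now 2)
Event 3 (EXEC): [IRQ1] PC=0: DEC 1 -> ACC=-1
Event 4 (EXEC): [IRQ1] PC=1: IRET -> resume IRQ0 at PC=0 (depth now 1)

Answer: IRQ0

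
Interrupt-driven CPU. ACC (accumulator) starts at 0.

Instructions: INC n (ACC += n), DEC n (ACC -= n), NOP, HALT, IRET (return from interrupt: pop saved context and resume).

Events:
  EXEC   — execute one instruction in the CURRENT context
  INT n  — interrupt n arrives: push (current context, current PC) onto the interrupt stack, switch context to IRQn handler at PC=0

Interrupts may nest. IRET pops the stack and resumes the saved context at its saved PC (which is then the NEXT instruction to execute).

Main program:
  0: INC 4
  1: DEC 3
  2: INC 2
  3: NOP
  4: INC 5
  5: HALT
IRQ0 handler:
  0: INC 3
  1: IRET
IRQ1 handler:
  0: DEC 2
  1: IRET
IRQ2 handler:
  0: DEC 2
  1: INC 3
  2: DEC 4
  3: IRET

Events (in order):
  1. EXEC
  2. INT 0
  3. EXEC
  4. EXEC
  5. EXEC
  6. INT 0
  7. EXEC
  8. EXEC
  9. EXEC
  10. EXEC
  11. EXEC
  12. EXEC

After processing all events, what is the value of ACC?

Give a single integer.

Answer: 14

Derivation:
Event 1 (EXEC): [MAIN] PC=0: INC 4 -> ACC=4
Event 2 (INT 0): INT 0 arrives: push (MAIN, PC=1), enter IRQ0 at PC=0 (depth now 1)
Event 3 (EXEC): [IRQ0] PC=0: INC 3 -> ACC=7
Event 4 (EXEC): [IRQ0] PC=1: IRET -> resume MAIN at PC=1 (depth now 0)
Event 5 (EXEC): [MAIN] PC=1: DEC 3 -> ACC=4
Event 6 (INT 0): INT 0 arrives: push (MAIN, PC=2), enter IRQ0 at PC=0 (depth now 1)
Event 7 (EXEC): [IRQ0] PC=0: INC 3 -> ACC=7
Event 8 (EXEC): [IRQ0] PC=1: IRET -> resume MAIN at PC=2 (depth now 0)
Event 9 (EXEC): [MAIN] PC=2: INC 2 -> ACC=9
Event 10 (EXEC): [MAIN] PC=3: NOP
Event 11 (EXEC): [MAIN] PC=4: INC 5 -> ACC=14
Event 12 (EXEC): [MAIN] PC=5: HALT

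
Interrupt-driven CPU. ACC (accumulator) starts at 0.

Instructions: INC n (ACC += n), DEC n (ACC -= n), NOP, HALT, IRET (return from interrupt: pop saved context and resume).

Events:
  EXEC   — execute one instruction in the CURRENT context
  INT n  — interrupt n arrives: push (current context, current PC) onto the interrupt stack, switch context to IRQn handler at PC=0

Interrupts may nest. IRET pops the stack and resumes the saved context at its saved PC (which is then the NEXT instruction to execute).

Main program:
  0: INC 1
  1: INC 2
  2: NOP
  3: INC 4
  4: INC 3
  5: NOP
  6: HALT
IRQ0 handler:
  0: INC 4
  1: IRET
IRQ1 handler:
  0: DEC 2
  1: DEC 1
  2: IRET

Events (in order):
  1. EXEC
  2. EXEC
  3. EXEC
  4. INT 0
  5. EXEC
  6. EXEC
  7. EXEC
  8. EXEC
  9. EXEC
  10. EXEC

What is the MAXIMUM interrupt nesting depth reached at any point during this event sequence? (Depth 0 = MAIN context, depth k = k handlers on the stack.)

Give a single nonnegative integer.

Event 1 (EXEC): [MAIN] PC=0: INC 1 -> ACC=1 [depth=0]
Event 2 (EXEC): [MAIN] PC=1: INC 2 -> ACC=3 [depth=0]
Event 3 (EXEC): [MAIN] PC=2: NOP [depth=0]
Event 4 (INT 0): INT 0 arrives: push (MAIN, PC=3), enter IRQ0 at PC=0 (depth now 1) [depth=1]
Event 5 (EXEC): [IRQ0] PC=0: INC 4 -> ACC=7 [depth=1]
Event 6 (EXEC): [IRQ0] PC=1: IRET -> resume MAIN at PC=3 (depth now 0) [depth=0]
Event 7 (EXEC): [MAIN] PC=3: INC 4 -> ACC=11 [depth=0]
Event 8 (EXEC): [MAIN] PC=4: INC 3 -> ACC=14 [depth=0]
Event 9 (EXEC): [MAIN] PC=5: NOP [depth=0]
Event 10 (EXEC): [MAIN] PC=6: HALT [depth=0]
Max depth observed: 1

Answer: 1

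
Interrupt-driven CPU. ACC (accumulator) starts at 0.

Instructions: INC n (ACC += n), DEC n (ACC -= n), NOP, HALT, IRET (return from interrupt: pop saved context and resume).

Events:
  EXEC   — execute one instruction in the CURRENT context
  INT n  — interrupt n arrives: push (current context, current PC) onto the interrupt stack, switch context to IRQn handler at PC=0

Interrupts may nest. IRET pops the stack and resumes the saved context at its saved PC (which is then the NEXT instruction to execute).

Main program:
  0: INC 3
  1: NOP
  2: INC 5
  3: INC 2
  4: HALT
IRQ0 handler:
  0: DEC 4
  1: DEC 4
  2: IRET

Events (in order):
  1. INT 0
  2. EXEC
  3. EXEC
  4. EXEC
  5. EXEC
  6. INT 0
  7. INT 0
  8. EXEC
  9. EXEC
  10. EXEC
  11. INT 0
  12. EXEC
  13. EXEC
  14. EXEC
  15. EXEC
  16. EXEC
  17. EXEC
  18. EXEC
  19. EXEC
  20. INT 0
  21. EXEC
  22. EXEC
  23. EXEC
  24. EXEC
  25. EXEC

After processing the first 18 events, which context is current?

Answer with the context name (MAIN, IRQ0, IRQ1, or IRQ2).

Event 1 (INT 0): INT 0 arrives: push (MAIN, PC=0), enter IRQ0 at PC=0 (depth now 1)
Event 2 (EXEC): [IRQ0] PC=0: DEC 4 -> ACC=-4
Event 3 (EXEC): [IRQ0] PC=1: DEC 4 -> ACC=-8
Event 4 (EXEC): [IRQ0] PC=2: IRET -> resume MAIN at PC=0 (depth now 0)
Event 5 (EXEC): [MAIN] PC=0: INC 3 -> ACC=-5
Event 6 (INT 0): INT 0 arrives: push (MAIN, PC=1), enter IRQ0 at PC=0 (depth now 1)
Event 7 (INT 0): INT 0 arrives: push (IRQ0, PC=0), enter IRQ0 at PC=0 (depth now 2)
Event 8 (EXEC): [IRQ0] PC=0: DEC 4 -> ACC=-9
Event 9 (EXEC): [IRQ0] PC=1: DEC 4 -> ACC=-13
Event 10 (EXEC): [IRQ0] PC=2: IRET -> resume IRQ0 at PC=0 (depth now 1)
Event 11 (INT 0): INT 0 arrives: push (IRQ0, PC=0), enter IRQ0 at PC=0 (depth now 2)
Event 12 (EXEC): [IRQ0] PC=0: DEC 4 -> ACC=-17
Event 13 (EXEC): [IRQ0] PC=1: DEC 4 -> ACC=-21
Event 14 (EXEC): [IRQ0] PC=2: IRET -> resume IRQ0 at PC=0 (depth now 1)
Event 15 (EXEC): [IRQ0] PC=0: DEC 4 -> ACC=-25
Event 16 (EXEC): [IRQ0] PC=1: DEC 4 -> ACC=-29
Event 17 (EXEC): [IRQ0] PC=2: IRET -> resume MAIN at PC=1 (depth now 0)
Event 18 (EXEC): [MAIN] PC=1: NOP

Answer: MAIN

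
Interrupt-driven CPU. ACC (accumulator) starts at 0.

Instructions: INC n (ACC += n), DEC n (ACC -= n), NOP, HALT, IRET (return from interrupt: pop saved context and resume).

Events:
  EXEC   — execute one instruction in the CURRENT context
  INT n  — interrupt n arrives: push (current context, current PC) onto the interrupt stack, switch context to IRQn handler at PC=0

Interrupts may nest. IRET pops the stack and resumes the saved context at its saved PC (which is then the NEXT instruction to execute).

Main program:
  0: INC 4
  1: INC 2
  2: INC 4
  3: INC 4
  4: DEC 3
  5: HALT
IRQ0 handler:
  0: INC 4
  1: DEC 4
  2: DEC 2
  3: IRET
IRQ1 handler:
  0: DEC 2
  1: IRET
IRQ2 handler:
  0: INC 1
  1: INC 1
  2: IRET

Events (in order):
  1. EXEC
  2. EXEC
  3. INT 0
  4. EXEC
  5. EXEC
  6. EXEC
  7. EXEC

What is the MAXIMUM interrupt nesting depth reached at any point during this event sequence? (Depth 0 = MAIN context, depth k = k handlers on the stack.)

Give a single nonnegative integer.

Event 1 (EXEC): [MAIN] PC=0: INC 4 -> ACC=4 [depth=0]
Event 2 (EXEC): [MAIN] PC=1: INC 2 -> ACC=6 [depth=0]
Event 3 (INT 0): INT 0 arrives: push (MAIN, PC=2), enter IRQ0 at PC=0 (depth now 1) [depth=1]
Event 4 (EXEC): [IRQ0] PC=0: INC 4 -> ACC=10 [depth=1]
Event 5 (EXEC): [IRQ0] PC=1: DEC 4 -> ACC=6 [depth=1]
Event 6 (EXEC): [IRQ0] PC=2: DEC 2 -> ACC=4 [depth=1]
Event 7 (EXEC): [IRQ0] PC=3: IRET -> resume MAIN at PC=2 (depth now 0) [depth=0]
Max depth observed: 1

Answer: 1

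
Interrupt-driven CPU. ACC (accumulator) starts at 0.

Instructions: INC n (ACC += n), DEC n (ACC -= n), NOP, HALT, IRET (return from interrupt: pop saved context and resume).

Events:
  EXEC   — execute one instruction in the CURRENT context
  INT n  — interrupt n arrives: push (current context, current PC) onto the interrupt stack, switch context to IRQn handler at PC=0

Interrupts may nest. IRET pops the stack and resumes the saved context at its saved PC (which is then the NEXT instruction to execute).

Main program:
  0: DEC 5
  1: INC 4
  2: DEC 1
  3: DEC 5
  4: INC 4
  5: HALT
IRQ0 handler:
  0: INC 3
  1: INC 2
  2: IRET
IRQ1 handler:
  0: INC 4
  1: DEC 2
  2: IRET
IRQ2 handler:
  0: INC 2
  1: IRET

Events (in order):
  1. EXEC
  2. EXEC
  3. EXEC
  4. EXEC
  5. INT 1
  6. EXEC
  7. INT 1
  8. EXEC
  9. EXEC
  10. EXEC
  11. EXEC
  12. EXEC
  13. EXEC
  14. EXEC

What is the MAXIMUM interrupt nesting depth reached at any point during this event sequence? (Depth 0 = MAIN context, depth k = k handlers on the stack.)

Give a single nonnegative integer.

Event 1 (EXEC): [MAIN] PC=0: DEC 5 -> ACC=-5 [depth=0]
Event 2 (EXEC): [MAIN] PC=1: INC 4 -> ACC=-1 [depth=0]
Event 3 (EXEC): [MAIN] PC=2: DEC 1 -> ACC=-2 [depth=0]
Event 4 (EXEC): [MAIN] PC=3: DEC 5 -> ACC=-7 [depth=0]
Event 5 (INT 1): INT 1 arrives: push (MAIN, PC=4), enter IRQ1 at PC=0 (depth now 1) [depth=1]
Event 6 (EXEC): [IRQ1] PC=0: INC 4 -> ACC=-3 [depth=1]
Event 7 (INT 1): INT 1 arrives: push (IRQ1, PC=1), enter IRQ1 at PC=0 (depth now 2) [depth=2]
Event 8 (EXEC): [IRQ1] PC=0: INC 4 -> ACC=1 [depth=2]
Event 9 (EXEC): [IRQ1] PC=1: DEC 2 -> ACC=-1 [depth=2]
Event 10 (EXEC): [IRQ1] PC=2: IRET -> resume IRQ1 at PC=1 (depth now 1) [depth=1]
Event 11 (EXEC): [IRQ1] PC=1: DEC 2 -> ACC=-3 [depth=1]
Event 12 (EXEC): [IRQ1] PC=2: IRET -> resume MAIN at PC=4 (depth now 0) [depth=0]
Event 13 (EXEC): [MAIN] PC=4: INC 4 -> ACC=1 [depth=0]
Event 14 (EXEC): [MAIN] PC=5: HALT [depth=0]
Max depth observed: 2

Answer: 2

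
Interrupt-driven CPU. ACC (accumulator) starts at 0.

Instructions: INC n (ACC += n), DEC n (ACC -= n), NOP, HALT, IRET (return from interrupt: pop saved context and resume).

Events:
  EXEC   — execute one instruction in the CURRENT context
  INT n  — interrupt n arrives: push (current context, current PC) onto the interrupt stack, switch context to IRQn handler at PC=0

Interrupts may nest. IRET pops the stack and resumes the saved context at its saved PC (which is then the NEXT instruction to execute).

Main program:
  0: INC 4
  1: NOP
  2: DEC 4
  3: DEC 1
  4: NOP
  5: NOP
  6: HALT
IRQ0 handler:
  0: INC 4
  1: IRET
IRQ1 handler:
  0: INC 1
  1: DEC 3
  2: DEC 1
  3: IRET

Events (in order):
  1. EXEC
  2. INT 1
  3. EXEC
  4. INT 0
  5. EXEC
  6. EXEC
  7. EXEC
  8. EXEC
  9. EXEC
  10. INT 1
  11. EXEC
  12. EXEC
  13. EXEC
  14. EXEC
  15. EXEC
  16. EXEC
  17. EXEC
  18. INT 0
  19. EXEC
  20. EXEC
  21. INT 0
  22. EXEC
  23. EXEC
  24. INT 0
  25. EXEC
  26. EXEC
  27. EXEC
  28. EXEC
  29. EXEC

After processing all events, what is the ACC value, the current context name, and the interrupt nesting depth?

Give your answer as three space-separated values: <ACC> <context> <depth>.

Event 1 (EXEC): [MAIN] PC=0: INC 4 -> ACC=4
Event 2 (INT 1): INT 1 arrives: push (MAIN, PC=1), enter IRQ1 at PC=0 (depth now 1)
Event 3 (EXEC): [IRQ1] PC=0: INC 1 -> ACC=5
Event 4 (INT 0): INT 0 arrives: push (IRQ1, PC=1), enter IRQ0 at PC=0 (depth now 2)
Event 5 (EXEC): [IRQ0] PC=0: INC 4 -> ACC=9
Event 6 (EXEC): [IRQ0] PC=1: IRET -> resume IRQ1 at PC=1 (depth now 1)
Event 7 (EXEC): [IRQ1] PC=1: DEC 3 -> ACC=6
Event 8 (EXEC): [IRQ1] PC=2: DEC 1 -> ACC=5
Event 9 (EXEC): [IRQ1] PC=3: IRET -> resume MAIN at PC=1 (depth now 0)
Event 10 (INT 1): INT 1 arrives: push (MAIN, PC=1), enter IRQ1 at PC=0 (depth now 1)
Event 11 (EXEC): [IRQ1] PC=0: INC 1 -> ACC=6
Event 12 (EXEC): [IRQ1] PC=1: DEC 3 -> ACC=3
Event 13 (EXEC): [IRQ1] PC=2: DEC 1 -> ACC=2
Event 14 (EXEC): [IRQ1] PC=3: IRET -> resume MAIN at PC=1 (depth now 0)
Event 15 (EXEC): [MAIN] PC=1: NOP
Event 16 (EXEC): [MAIN] PC=2: DEC 4 -> ACC=-2
Event 17 (EXEC): [MAIN] PC=3: DEC 1 -> ACC=-3
Event 18 (INT 0): INT 0 arrives: push (MAIN, PC=4), enter IRQ0 at PC=0 (depth now 1)
Event 19 (EXEC): [IRQ0] PC=0: INC 4 -> ACC=1
Event 20 (EXEC): [IRQ0] PC=1: IRET -> resume MAIN at PC=4 (depth now 0)
Event 21 (INT 0): INT 0 arrives: push (MAIN, PC=4), enter IRQ0 at PC=0 (depth now 1)
Event 22 (EXEC): [IRQ0] PC=0: INC 4 -> ACC=5
Event 23 (EXEC): [IRQ0] PC=1: IRET -> resume MAIN at PC=4 (depth now 0)
Event 24 (INT 0): INT 0 arrives: push (MAIN, PC=4), enter IRQ0 at PC=0 (depth now 1)
Event 25 (EXEC): [IRQ0] PC=0: INC 4 -> ACC=9
Event 26 (EXEC): [IRQ0] PC=1: IRET -> resume MAIN at PC=4 (depth now 0)
Event 27 (EXEC): [MAIN] PC=4: NOP
Event 28 (EXEC): [MAIN] PC=5: NOP
Event 29 (EXEC): [MAIN] PC=6: HALT

Answer: 9 MAIN 0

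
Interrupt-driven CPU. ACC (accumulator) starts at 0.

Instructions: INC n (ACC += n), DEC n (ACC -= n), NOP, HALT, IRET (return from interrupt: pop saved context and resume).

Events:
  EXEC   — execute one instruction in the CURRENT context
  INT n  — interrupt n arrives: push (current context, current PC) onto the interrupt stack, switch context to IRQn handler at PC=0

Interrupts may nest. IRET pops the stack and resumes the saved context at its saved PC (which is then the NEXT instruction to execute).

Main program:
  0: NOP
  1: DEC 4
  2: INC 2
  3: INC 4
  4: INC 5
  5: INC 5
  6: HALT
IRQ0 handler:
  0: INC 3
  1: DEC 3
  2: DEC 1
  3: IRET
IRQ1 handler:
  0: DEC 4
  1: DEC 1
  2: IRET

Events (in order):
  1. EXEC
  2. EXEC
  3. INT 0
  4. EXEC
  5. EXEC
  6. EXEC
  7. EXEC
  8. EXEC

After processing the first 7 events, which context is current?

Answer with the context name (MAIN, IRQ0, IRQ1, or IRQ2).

Event 1 (EXEC): [MAIN] PC=0: NOP
Event 2 (EXEC): [MAIN] PC=1: DEC 4 -> ACC=-4
Event 3 (INT 0): INT 0 arrives: push (MAIN, PC=2), enter IRQ0 at PC=0 (depth now 1)
Event 4 (EXEC): [IRQ0] PC=0: INC 3 -> ACC=-1
Event 5 (EXEC): [IRQ0] PC=1: DEC 3 -> ACC=-4
Event 6 (EXEC): [IRQ0] PC=2: DEC 1 -> ACC=-5
Event 7 (EXEC): [IRQ0] PC=3: IRET -> resume MAIN at PC=2 (depth now 0)

Answer: MAIN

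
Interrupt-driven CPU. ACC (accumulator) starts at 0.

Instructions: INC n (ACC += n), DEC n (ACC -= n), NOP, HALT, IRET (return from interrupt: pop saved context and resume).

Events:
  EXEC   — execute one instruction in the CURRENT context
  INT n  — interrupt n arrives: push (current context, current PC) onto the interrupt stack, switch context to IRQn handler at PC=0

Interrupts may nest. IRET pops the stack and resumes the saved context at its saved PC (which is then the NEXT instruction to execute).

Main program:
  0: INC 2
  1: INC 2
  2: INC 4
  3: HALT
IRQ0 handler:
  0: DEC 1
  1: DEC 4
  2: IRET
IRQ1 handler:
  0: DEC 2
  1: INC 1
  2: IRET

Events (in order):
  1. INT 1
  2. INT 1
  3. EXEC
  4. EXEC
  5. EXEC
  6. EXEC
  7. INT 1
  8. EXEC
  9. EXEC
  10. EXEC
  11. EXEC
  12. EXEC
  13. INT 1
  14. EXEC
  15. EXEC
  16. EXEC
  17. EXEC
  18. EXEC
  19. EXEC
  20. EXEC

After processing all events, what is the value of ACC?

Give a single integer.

Answer: 4

Derivation:
Event 1 (INT 1): INT 1 arrives: push (MAIN, PC=0), enter IRQ1 at PC=0 (depth now 1)
Event 2 (INT 1): INT 1 arrives: push (IRQ1, PC=0), enter IRQ1 at PC=0 (depth now 2)
Event 3 (EXEC): [IRQ1] PC=0: DEC 2 -> ACC=-2
Event 4 (EXEC): [IRQ1] PC=1: INC 1 -> ACC=-1
Event 5 (EXEC): [IRQ1] PC=2: IRET -> resume IRQ1 at PC=0 (depth now 1)
Event 6 (EXEC): [IRQ1] PC=0: DEC 2 -> ACC=-3
Event 7 (INT 1): INT 1 arrives: push (IRQ1, PC=1), enter IRQ1 at PC=0 (depth now 2)
Event 8 (EXEC): [IRQ1] PC=0: DEC 2 -> ACC=-5
Event 9 (EXEC): [IRQ1] PC=1: INC 1 -> ACC=-4
Event 10 (EXEC): [IRQ1] PC=2: IRET -> resume IRQ1 at PC=1 (depth now 1)
Event 11 (EXEC): [IRQ1] PC=1: INC 1 -> ACC=-3
Event 12 (EXEC): [IRQ1] PC=2: IRET -> resume MAIN at PC=0 (depth now 0)
Event 13 (INT 1): INT 1 arrives: push (MAIN, PC=0), enter IRQ1 at PC=0 (depth now 1)
Event 14 (EXEC): [IRQ1] PC=0: DEC 2 -> ACC=-5
Event 15 (EXEC): [IRQ1] PC=1: INC 1 -> ACC=-4
Event 16 (EXEC): [IRQ1] PC=2: IRET -> resume MAIN at PC=0 (depth now 0)
Event 17 (EXEC): [MAIN] PC=0: INC 2 -> ACC=-2
Event 18 (EXEC): [MAIN] PC=1: INC 2 -> ACC=0
Event 19 (EXEC): [MAIN] PC=2: INC 4 -> ACC=4
Event 20 (EXEC): [MAIN] PC=3: HALT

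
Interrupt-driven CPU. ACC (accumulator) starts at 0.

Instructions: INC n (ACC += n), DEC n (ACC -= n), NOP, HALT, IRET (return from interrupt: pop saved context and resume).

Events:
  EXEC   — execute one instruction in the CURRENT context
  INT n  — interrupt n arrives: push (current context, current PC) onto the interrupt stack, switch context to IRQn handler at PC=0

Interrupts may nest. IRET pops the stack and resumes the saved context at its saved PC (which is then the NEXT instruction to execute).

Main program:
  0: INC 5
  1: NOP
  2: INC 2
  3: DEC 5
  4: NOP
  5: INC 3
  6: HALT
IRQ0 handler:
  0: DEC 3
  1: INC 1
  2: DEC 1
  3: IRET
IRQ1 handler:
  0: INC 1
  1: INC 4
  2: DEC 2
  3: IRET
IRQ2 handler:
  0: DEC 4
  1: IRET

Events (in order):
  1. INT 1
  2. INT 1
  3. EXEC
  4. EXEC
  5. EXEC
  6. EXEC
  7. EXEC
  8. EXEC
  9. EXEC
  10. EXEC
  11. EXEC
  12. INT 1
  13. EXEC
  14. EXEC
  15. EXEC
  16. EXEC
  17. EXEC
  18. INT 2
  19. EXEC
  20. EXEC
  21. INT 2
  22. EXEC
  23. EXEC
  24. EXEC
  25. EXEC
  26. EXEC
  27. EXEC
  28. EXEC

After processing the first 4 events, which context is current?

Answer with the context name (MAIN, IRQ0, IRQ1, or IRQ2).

Event 1 (INT 1): INT 1 arrives: push (MAIN, PC=0), enter IRQ1 at PC=0 (depth now 1)
Event 2 (INT 1): INT 1 arrives: push (IRQ1, PC=0), enter IRQ1 at PC=0 (depth now 2)
Event 3 (EXEC): [IRQ1] PC=0: INC 1 -> ACC=1
Event 4 (EXEC): [IRQ1] PC=1: INC 4 -> ACC=5

Answer: IRQ1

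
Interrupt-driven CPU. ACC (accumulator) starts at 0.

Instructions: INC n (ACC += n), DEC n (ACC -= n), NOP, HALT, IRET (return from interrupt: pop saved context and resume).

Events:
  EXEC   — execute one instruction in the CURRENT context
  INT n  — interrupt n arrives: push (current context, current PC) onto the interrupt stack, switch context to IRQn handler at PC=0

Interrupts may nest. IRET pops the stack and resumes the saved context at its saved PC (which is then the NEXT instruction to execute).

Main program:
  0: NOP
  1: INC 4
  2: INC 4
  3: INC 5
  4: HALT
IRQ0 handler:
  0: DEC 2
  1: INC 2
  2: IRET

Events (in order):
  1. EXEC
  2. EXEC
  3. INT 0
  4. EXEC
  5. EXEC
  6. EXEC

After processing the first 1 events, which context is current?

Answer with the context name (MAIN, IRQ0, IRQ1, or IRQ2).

Event 1 (EXEC): [MAIN] PC=0: NOP

Answer: MAIN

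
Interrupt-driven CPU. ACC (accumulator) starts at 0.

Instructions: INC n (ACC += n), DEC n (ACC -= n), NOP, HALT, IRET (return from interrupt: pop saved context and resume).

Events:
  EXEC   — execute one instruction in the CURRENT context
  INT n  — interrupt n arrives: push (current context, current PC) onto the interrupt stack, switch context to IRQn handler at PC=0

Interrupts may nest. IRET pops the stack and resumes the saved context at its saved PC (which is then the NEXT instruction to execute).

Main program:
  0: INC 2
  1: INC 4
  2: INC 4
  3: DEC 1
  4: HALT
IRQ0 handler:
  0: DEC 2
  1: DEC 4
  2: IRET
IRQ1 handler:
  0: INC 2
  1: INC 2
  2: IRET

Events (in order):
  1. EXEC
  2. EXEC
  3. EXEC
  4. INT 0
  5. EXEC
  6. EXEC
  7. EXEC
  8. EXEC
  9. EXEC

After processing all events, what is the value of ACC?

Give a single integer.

Event 1 (EXEC): [MAIN] PC=0: INC 2 -> ACC=2
Event 2 (EXEC): [MAIN] PC=1: INC 4 -> ACC=6
Event 3 (EXEC): [MAIN] PC=2: INC 4 -> ACC=10
Event 4 (INT 0): INT 0 arrives: push (MAIN, PC=3), enter IRQ0 at PC=0 (depth now 1)
Event 5 (EXEC): [IRQ0] PC=0: DEC 2 -> ACC=8
Event 6 (EXEC): [IRQ0] PC=1: DEC 4 -> ACC=4
Event 7 (EXEC): [IRQ0] PC=2: IRET -> resume MAIN at PC=3 (depth now 0)
Event 8 (EXEC): [MAIN] PC=3: DEC 1 -> ACC=3
Event 9 (EXEC): [MAIN] PC=4: HALT

Answer: 3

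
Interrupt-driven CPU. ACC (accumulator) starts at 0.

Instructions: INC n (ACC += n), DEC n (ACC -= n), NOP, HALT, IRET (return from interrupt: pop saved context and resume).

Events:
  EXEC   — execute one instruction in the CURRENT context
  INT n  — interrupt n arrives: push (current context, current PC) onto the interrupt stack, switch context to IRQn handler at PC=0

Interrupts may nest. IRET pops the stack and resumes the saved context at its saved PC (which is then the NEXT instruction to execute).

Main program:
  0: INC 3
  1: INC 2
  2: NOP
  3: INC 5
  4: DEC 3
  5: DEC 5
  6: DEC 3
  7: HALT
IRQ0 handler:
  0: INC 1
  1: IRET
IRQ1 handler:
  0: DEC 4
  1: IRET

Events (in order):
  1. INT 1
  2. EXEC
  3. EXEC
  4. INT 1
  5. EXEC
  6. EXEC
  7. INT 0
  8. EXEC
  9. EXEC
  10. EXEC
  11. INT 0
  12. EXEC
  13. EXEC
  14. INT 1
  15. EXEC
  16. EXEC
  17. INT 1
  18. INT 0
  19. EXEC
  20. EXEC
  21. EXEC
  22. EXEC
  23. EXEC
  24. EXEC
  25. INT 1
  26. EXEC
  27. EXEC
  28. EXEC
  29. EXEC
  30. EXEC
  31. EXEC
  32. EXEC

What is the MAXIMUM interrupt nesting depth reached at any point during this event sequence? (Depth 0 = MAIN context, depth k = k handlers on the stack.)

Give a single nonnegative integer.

Answer: 2

Derivation:
Event 1 (INT 1): INT 1 arrives: push (MAIN, PC=0), enter IRQ1 at PC=0 (depth now 1) [depth=1]
Event 2 (EXEC): [IRQ1] PC=0: DEC 4 -> ACC=-4 [depth=1]
Event 3 (EXEC): [IRQ1] PC=1: IRET -> resume MAIN at PC=0 (depth now 0) [depth=0]
Event 4 (INT 1): INT 1 arrives: push (MAIN, PC=0), enter IRQ1 at PC=0 (depth now 1) [depth=1]
Event 5 (EXEC): [IRQ1] PC=0: DEC 4 -> ACC=-8 [depth=1]
Event 6 (EXEC): [IRQ1] PC=1: IRET -> resume MAIN at PC=0 (depth now 0) [depth=0]
Event 7 (INT 0): INT 0 arrives: push (MAIN, PC=0), enter IRQ0 at PC=0 (depth now 1) [depth=1]
Event 8 (EXEC): [IRQ0] PC=0: INC 1 -> ACC=-7 [depth=1]
Event 9 (EXEC): [IRQ0] PC=1: IRET -> resume MAIN at PC=0 (depth now 0) [depth=0]
Event 10 (EXEC): [MAIN] PC=0: INC 3 -> ACC=-4 [depth=0]
Event 11 (INT 0): INT 0 arrives: push (MAIN, PC=1), enter IRQ0 at PC=0 (depth now 1) [depth=1]
Event 12 (EXEC): [IRQ0] PC=0: INC 1 -> ACC=-3 [depth=1]
Event 13 (EXEC): [IRQ0] PC=1: IRET -> resume MAIN at PC=1 (depth now 0) [depth=0]
Event 14 (INT 1): INT 1 arrives: push (MAIN, PC=1), enter IRQ1 at PC=0 (depth now 1) [depth=1]
Event 15 (EXEC): [IRQ1] PC=0: DEC 4 -> ACC=-7 [depth=1]
Event 16 (EXEC): [IRQ1] PC=1: IRET -> resume MAIN at PC=1 (depth now 0) [depth=0]
Event 17 (INT 1): INT 1 arrives: push (MAIN, PC=1), enter IRQ1 at PC=0 (depth now 1) [depth=1]
Event 18 (INT 0): INT 0 arrives: push (IRQ1, PC=0), enter IRQ0 at PC=0 (depth now 2) [depth=2]
Event 19 (EXEC): [IRQ0] PC=0: INC 1 -> ACC=-6 [depth=2]
Event 20 (EXEC): [IRQ0] PC=1: IRET -> resume IRQ1 at PC=0 (depth now 1) [depth=1]
Event 21 (EXEC): [IRQ1] PC=0: DEC 4 -> ACC=-10 [depth=1]
Event 22 (EXEC): [IRQ1] PC=1: IRET -> resume MAIN at PC=1 (depth now 0) [depth=0]
Event 23 (EXEC): [MAIN] PC=1: INC 2 -> ACC=-8 [depth=0]
Event 24 (EXEC): [MAIN] PC=2: NOP [depth=0]
Event 25 (INT 1): INT 1 arrives: push (MAIN, PC=3), enter IRQ1 at PC=0 (depth now 1) [depth=1]
Event 26 (EXEC): [IRQ1] PC=0: DEC 4 -> ACC=-12 [depth=1]
Event 27 (EXEC): [IRQ1] PC=1: IRET -> resume MAIN at PC=3 (depth now 0) [depth=0]
Event 28 (EXEC): [MAIN] PC=3: INC 5 -> ACC=-7 [depth=0]
Event 29 (EXEC): [MAIN] PC=4: DEC 3 -> ACC=-10 [depth=0]
Event 30 (EXEC): [MAIN] PC=5: DEC 5 -> ACC=-15 [depth=0]
Event 31 (EXEC): [MAIN] PC=6: DEC 3 -> ACC=-18 [depth=0]
Event 32 (EXEC): [MAIN] PC=7: HALT [depth=0]
Max depth observed: 2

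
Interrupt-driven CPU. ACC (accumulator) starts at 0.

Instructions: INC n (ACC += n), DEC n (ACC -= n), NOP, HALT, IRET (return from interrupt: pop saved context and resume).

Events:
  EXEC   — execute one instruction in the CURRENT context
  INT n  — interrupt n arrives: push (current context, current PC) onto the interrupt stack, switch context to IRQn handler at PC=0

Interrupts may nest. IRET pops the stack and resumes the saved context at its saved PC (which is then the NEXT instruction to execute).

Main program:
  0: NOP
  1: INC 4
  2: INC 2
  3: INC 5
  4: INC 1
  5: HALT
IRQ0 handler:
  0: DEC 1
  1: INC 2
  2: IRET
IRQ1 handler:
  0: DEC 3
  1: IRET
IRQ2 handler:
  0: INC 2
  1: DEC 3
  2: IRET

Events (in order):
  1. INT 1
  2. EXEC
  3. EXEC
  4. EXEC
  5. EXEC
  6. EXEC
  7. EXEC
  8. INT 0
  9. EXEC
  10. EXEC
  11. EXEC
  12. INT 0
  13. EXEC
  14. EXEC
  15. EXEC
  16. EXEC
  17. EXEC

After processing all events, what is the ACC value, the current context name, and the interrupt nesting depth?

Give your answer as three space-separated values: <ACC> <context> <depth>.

Event 1 (INT 1): INT 1 arrives: push (MAIN, PC=0), enter IRQ1 at PC=0 (depth now 1)
Event 2 (EXEC): [IRQ1] PC=0: DEC 3 -> ACC=-3
Event 3 (EXEC): [IRQ1] PC=1: IRET -> resume MAIN at PC=0 (depth now 0)
Event 4 (EXEC): [MAIN] PC=0: NOP
Event 5 (EXEC): [MAIN] PC=1: INC 4 -> ACC=1
Event 6 (EXEC): [MAIN] PC=2: INC 2 -> ACC=3
Event 7 (EXEC): [MAIN] PC=3: INC 5 -> ACC=8
Event 8 (INT 0): INT 0 arrives: push (MAIN, PC=4), enter IRQ0 at PC=0 (depth now 1)
Event 9 (EXEC): [IRQ0] PC=0: DEC 1 -> ACC=7
Event 10 (EXEC): [IRQ0] PC=1: INC 2 -> ACC=9
Event 11 (EXEC): [IRQ0] PC=2: IRET -> resume MAIN at PC=4 (depth now 0)
Event 12 (INT 0): INT 0 arrives: push (MAIN, PC=4), enter IRQ0 at PC=0 (depth now 1)
Event 13 (EXEC): [IRQ0] PC=0: DEC 1 -> ACC=8
Event 14 (EXEC): [IRQ0] PC=1: INC 2 -> ACC=10
Event 15 (EXEC): [IRQ0] PC=2: IRET -> resume MAIN at PC=4 (depth now 0)
Event 16 (EXEC): [MAIN] PC=4: INC 1 -> ACC=11
Event 17 (EXEC): [MAIN] PC=5: HALT

Answer: 11 MAIN 0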